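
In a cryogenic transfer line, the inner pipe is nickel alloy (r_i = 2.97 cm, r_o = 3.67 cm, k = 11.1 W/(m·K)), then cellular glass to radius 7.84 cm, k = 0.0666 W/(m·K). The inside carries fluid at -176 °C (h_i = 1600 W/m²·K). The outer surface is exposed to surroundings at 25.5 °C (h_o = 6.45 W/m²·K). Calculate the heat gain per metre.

Treat each layer as a resistance in series:
  R'_conv,in = 1/(2πr h) = 1/(2π·0.0297·1600) = 0.003349 m·K/W
  R'_nickel alloy = ln(0.0367/0.0297)/(2πk) = 0.2116/(2π·11.1) = 0.003034 m·K/W
  R'_cellular glass = ln(0.0784/0.0367)/(2πk) = 0.7590/(2π·0.0666) = 1.814 m·K/W
  R'_conv,out = 1/(2πr h) = 1/(2π·0.0784·6.45) = 0.3147 m·K/W
ΣR = 0.003349 + 0.003034 + 1.814 + 0.3147 = 2.135 m·K/W
Q' = ΔT/ΣR = (-176 °C − 25.5 °C)/2.135 = -94.4 W/m
(Negative Q' ⇒ heat flows inward; heat gain = 94.4 W/m.)

Q' = 94.4 W/m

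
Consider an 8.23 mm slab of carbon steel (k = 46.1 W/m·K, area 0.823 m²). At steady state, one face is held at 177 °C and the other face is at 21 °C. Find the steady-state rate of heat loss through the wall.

Q = kA·ΔT/L = 46.1 × 0.823 × |177 °C − 21 °C| / 0.00823 = 7.19×10^5 W

Q = 719 kW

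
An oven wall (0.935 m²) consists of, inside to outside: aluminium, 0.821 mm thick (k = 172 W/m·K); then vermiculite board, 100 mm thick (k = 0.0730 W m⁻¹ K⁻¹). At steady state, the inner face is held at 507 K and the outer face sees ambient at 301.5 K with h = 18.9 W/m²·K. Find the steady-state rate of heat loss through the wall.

Q = 135 W

Treat each layer as a resistance in series:
  R_aluminium = L/(kA) = 8.21×10^-4/(172·0.935) = 5.105×10^-6 K/W
  R_vermiculite board = L/(kA) = 0.100/(0.0730·0.935) = 1.465 K/W
  R_conv,out = 1/(hA) = 1/(18.9·0.935) = 0.05659 K/W
ΣR = 5.105×10^-6 + 1.465 + 0.05659 = 1.522 K/W
Q = ΔT/ΣR = (507 K − 301.5 K)/1.522 = 135 W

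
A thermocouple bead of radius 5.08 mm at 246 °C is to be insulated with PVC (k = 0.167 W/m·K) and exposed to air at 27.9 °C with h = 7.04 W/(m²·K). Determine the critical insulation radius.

For a sphere, r_cr = 2k_ins/h = 2·0.167/7.04 = 0.0474 m = 4.74 cm

r_cr = 4.74 cm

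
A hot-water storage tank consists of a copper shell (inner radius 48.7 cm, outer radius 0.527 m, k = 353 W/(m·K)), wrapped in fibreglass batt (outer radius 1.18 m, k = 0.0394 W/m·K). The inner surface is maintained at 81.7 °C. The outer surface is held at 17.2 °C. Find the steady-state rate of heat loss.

Treat each layer as a resistance in series:
  R_copper = (1/0.487 − 1/0.527)/(4πk) = 0.1559/(4π·353) = 3.513×10^-5 K/W
  R_fibreglass batt = (1/0.527 − 1/1.18)/(4πk) = 1.050/(4π·0.0394) = 2.121 K/W
ΣR = 3.513×10^-5 + 2.121 = 2.121 K/W
Q = ΔT/ΣR = (81.7 °C − 17.2 °C)/2.121 = 30.4 W

Q = 30.4 W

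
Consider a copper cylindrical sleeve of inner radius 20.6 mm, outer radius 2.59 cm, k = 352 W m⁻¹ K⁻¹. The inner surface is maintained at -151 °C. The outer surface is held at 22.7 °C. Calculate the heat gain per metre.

Q' = 1680 kW/m

Q' = 2πk·ΔT/ln(r₂/r₁) = 2π × 352 × 173.7 / ln(0.0259/0.0206) = 1.68×10^6 W/m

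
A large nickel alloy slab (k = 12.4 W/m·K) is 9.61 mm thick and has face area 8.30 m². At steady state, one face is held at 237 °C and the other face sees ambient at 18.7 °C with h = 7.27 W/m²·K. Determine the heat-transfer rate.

Q = 13.1 kW

Resistance network (inner→outer):
  R_nickel alloy = L/(kA) = 0.00961/(12.4·8.30) = 9.337×10^-5 K/W
  R_conv,out = 1/(hA) = 1/(7.27·8.30) = 0.01657 K/W
ΣR = 9.337×10^-5 + 0.01657 = 0.01666 K/W
Q = ΔT/ΣR = (237 °C − 18.7 °C)/0.01666 = 13100 W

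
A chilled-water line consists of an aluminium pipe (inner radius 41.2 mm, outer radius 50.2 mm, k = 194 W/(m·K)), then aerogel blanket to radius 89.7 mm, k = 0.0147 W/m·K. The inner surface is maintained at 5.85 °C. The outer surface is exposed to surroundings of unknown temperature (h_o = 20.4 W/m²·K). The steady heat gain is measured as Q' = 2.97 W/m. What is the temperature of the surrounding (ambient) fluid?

T_out = 24.8 °C

Series resistances:
  R'_aluminium = ln(0.0502/0.0412)/(2πk) = 0.1976/(2π·194) = 1.621×10^-4 m·K/W
  R'_aerogel blanket = ln(0.0897/0.0502)/(2πk) = 0.5805/(2π·0.0147) = 6.285 m·K/W
  R'_conv,out = 1/(2πr h) = 1/(2π·0.0897·20.4) = 0.08698 m·K/W
ΣR = 6.372 m·K/W
ΔT = Q'·ΣR = 2.97 × 6.372 = 18.92 K
Heat flows inward, so T_out = T_in + ΔT = 5.85 + 18.92 = 24.8 °C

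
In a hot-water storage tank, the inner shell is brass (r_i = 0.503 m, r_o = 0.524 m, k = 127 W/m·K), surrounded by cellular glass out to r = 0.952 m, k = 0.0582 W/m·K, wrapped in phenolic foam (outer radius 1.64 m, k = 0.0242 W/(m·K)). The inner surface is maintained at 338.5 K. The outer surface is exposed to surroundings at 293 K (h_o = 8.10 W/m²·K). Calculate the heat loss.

Q = 17.3 W

Resistance network (inner→outer):
  R_brass = (1/0.503 − 1/0.524)/(4πk) = 0.07967/(4π·127) = 4.992×10^-5 K/W
  R_cellular glass = (1/0.524 − 1/0.952)/(4πk) = 0.8580/(4π·0.0582) = 1.173 K/W
  R_phenolic foam = (1/0.952 − 1/1.64)/(4πk) = 0.4407/(4π·0.0242) = 1.449 K/W
  R_conv,out = 1/(4πr²h) = 1/(4π·1.64²·8.10) = 0.003653 K/W
ΣR = 4.992×10^-5 + 1.173 + 1.449 + 0.003653 = 2.626 K/W
Q = ΔT/ΣR = (338.5 K − 293 K)/2.626 = 17.3 W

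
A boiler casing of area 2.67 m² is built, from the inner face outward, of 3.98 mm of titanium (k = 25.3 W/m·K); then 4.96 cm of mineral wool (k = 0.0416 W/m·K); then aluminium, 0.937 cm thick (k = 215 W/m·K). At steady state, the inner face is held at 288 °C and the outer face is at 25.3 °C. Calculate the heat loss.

Resistance network (inner→outer):
  R_titanium = L/(kA) = 0.00398/(25.3·2.67) = 5.892×10^-5 K/W
  R_mineral wool = L/(kA) = 0.0496/(0.0416·2.67) = 0.4466 K/W
  R_aluminium = L/(kA) = 0.00937/(215·2.67) = 1.632×10^-5 K/W
ΣR = 5.892×10^-5 + 0.4466 + 1.632×10^-5 = 0.4467 K/W
Q = ΔT/ΣR = (288 °C − 25.3 °C)/0.4467 = 588 W

Q = 588 W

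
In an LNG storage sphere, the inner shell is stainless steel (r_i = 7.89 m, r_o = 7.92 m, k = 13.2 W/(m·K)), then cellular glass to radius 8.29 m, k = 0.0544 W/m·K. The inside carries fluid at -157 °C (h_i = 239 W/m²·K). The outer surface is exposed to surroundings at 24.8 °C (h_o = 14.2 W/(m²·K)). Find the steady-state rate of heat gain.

Q = 21.8 kW

Resistance network (inner→outer):
  R_conv,in = 1/(4πr²h) = 1/(4π·7.89²·239) = 5.349×10^-6 K/W
  R_stainless steel = (1/7.89 − 1/7.92)/(4πk) = 4.801×10^-4/(4π·13.2) = 2.894×10^-6 K/W
  R_cellular glass = (1/7.92 − 1/8.29)/(4πk) = 0.005635/(4π·0.0544) = 0.008244 K/W
  R_conv,out = 1/(4πr²h) = 1/(4π·8.29²·14.2) = 8.154×10^-5 K/W
ΣR = 5.349×10^-6 + 2.894×10^-6 + 0.008244 + 8.154×10^-5 = 0.008334 K/W
Q = ΔT/ΣR = (-157 °C − 24.8 °C)/0.008334 = -21800 W
(Negative Q ⇒ heat flows inward; heat gain = 21800 W.)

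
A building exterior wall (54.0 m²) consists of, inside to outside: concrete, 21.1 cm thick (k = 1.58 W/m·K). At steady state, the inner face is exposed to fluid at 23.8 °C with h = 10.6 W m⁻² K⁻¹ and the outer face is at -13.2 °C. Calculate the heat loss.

Series thermal resistances, inner to outer:
  R_conv,in = 1/(hA) = 1/(10.6·54.0) = 0.001747 K/W
  R_concrete = L/(kA) = 0.211/(1.58·54.0) = 0.002473 K/W
ΣR = 0.001747 + 0.002473 = 0.004220 K/W
Q = ΔT/ΣR = (23.8 °C − -13.2 °C)/0.004220 = 8770 W

Q = 8.77 kW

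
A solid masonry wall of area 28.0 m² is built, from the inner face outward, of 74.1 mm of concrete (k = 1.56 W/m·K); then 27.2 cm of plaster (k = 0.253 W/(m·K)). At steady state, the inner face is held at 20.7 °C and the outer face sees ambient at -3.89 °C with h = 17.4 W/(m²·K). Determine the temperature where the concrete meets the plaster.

T = 19.7 °C

Series thermal resistances, inner to outer:
  R_concrete = L/(kA) = 0.0741/(1.56·28.0) = 0.001696 K/W
  R_plaster = L/(kA) = 0.272/(0.253·28.0) = 0.03840 K/W
  R_conv,out = 1/(hA) = 1/(17.4·28.0) = 0.002053 K/W
ΣR = 0.001696 + 0.03840 + 0.002053 = 0.04215 K/W
Q = ΔT/ΣR = (20.7 °C − -3.89 °C)/0.04215 = 583.4 W
From the inner boundary to the concrete/plaster interface, ΣR_partial = 0.001696 K/W.
T_interface = T_in − Q·ΣR_partial = 20.7 °C − (583.4)(0.001696) = 19.7 °C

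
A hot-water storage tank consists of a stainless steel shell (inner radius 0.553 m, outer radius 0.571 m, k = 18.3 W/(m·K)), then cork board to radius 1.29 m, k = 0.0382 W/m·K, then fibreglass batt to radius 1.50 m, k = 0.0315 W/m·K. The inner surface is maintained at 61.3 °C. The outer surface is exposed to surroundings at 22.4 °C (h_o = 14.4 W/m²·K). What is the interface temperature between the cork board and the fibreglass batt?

Series thermal resistances, inner to outer:
  R_stainless steel = (1/0.553 − 1/0.571)/(4πk) = 0.05700/(4π·18.3) = 2.479×10^-4 K/W
  R_cork board = (1/0.571 − 1/1.29)/(4πk) = 0.9761/(4π·0.0382) = 2.033 K/W
  R_fibreglass batt = (1/1.29 − 1/1.50)/(4πk) = 0.1085/(4π·0.0315) = 0.2742 K/W
  R_conv,out = 1/(4πr²h) = 1/(4π·1.50²·14.4) = 0.002456 K/W
ΣR = 2.479×10^-4 + 2.033 + 0.2742 + 0.002456 = 2.310 K/W
Q = ΔT/ΣR = (61.3 °C − 22.4 °C)/2.310 = 16.84 W
From the inner boundary to the cork board/fibreglass batt interface, ΣR_partial = 2.033 K/W.
T_interface = T_in − Q·ΣR_partial = 61.3 °C − (16.84)(2.033) = 27.1 °C

T = 27.1 °C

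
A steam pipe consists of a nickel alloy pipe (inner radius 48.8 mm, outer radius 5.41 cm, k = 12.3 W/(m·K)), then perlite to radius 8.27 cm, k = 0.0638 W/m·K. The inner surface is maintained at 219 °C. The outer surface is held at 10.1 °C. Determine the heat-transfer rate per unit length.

Q' = 197 W/m

Resistance network (inner→outer):
  R'_nickel alloy = ln(0.0541/0.0488)/(2πk) = 0.1031/(2π·12.3) = 0.001334 m·K/W
  R'_perlite = ln(0.0827/0.0541)/(2πk) = 0.4244/(2π·0.0638) = 1.059 m·K/W
ΣR = 0.001334 + 1.059 = 1.060 m·K/W
Q' = ΔT/ΣR = (219 °C − 10.1 °C)/1.060 = 197 W/m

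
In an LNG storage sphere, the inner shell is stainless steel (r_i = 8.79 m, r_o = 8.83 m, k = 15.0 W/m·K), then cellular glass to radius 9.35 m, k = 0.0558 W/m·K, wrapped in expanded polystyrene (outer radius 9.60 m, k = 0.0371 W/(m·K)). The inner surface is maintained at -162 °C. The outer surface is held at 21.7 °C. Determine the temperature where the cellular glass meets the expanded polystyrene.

Resistance network (inner→outer):
  R_stainless steel = (1/8.79 − 1/8.83)/(4πk) = 5.154×10^-4/(4π·15.0) = 2.734×10^-6 K/W
  R_cellular glass = (1/8.83 − 1/9.35)/(4πk) = 0.006298/(4π·0.0558) = 0.008982 K/W
  R_expanded polystyrene = (1/9.35 − 1/9.60)/(4πk) = 0.002785/(4π·0.0371) = 0.005974 K/W
ΣR = 2.734×10^-6 + 0.008982 + 0.005974 = 0.01496 K/W
Q = ΔT/ΣR = (-162 °C − 21.7 °C)/0.01496 = -12280 W
From the inner boundary to the cellular glass/expanded polystyrene interface, ΣR_partial = 0.008985 K/W.
T_interface = T_in − Q·ΣR_partial = -162 °C − (-12280)(0.008985) = -51.7 °C

T = -51.7 °C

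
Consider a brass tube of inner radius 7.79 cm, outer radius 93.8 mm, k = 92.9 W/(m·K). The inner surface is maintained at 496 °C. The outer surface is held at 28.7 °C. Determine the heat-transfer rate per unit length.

Q' = 2πk·ΔT/ln(r₂/r₁) = 2π × 92.9 × 467.3 / ln(0.0938/0.0779) = 1.47×10^6 W/m

Q' = 1470 kW/m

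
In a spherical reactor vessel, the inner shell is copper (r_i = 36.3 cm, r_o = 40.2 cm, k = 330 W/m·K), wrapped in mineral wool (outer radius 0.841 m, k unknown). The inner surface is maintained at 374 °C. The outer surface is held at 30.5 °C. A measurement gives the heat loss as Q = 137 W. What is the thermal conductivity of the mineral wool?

ΣR = ΔT/Q = |374 − 30.5|/137 = 2.507 K/W
Known resistances:
  R_copper = (1/0.363 − 1/0.402)/(4πk) = 0.2673/(4π·330) = 6.445×10^-5 K/W
R_mineral wool = ΣR − ΣR_known = 2.507 − 6.445×10^-5 = 2.507 K/W
(1/r₁−1/r₂)/(4πk) = 2.507 ⇒ k = 1.299/(4π·2.507) = 0.0412 W/m·K

k = 0.0412 W/m·K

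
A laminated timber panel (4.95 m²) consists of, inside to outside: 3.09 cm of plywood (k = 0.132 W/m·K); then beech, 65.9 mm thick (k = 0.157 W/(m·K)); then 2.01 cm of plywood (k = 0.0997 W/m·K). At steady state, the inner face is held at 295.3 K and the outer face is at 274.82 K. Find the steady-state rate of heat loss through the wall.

Resistance network (inner→outer):
  R_plywood = L/(kA) = 0.0309/(0.132·4.95) = 0.04729 K/W
  R_beech = L/(kA) = 0.0659/(0.157·4.95) = 0.08480 K/W
  R_plywood = L/(kA) = 0.0201/(0.0997·4.95) = 0.04073 K/W
ΣR = 0.04729 + 0.08480 + 0.04073 = 0.1728 K/W
Q = ΔT/ΣR = (295.3 K − 274.82 K)/0.1728 = 119 W

Q = 119 W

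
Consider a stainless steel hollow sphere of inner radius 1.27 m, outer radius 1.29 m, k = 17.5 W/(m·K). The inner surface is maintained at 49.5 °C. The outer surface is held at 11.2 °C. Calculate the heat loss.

Q = 690 kW

Q = 4πk·ΔT/(1/r₁ − 1/r₂) = 4π × 17.5 × 38.3 / (1/1.27 − 1/1.29) = 6.90×10^5 W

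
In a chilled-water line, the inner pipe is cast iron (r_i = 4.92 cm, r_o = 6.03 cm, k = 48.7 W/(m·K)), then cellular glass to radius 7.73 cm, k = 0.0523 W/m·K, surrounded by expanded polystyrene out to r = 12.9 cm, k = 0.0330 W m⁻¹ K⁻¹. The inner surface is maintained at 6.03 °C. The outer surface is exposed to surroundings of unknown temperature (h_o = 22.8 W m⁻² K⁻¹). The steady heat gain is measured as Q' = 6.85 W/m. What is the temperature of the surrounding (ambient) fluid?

T_out = 28.5 °C

Sum the resistances:
  R'_cast iron = ln(0.0603/0.0492)/(2πk) = 0.2034/(2π·48.7) = 6.649×10^-4 m·K/W
  R'_cellular glass = ln(0.0773/0.0603)/(2πk) = 0.2484/(2π·0.0523) = 0.7558 m·K/W
  R'_expanded polystyrene = ln(0.129/0.0773)/(2πk) = 0.5121/(2π·0.0330) = 2.470 m·K/W
  R'_conv,out = 1/(2πr h) = 1/(2π·0.129·22.8) = 0.05411 m·K/W
ΣR = 3.280 m·K/W
ΔT = Q'·ΣR = 6.85 × 3.280 = 22.47 K
Heat flows inward, so T_out = T_in + ΔT = 6.03 + 22.47 = 28.5 °C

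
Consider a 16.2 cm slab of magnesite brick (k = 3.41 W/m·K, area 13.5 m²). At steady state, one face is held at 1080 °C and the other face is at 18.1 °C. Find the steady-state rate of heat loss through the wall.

Q = 3.02×10^5 W

Q = kA·ΔT/L = 3.41 × 13.5 × |1080 °C − 18.1 °C| / 0.162 = 3.02×10^5 W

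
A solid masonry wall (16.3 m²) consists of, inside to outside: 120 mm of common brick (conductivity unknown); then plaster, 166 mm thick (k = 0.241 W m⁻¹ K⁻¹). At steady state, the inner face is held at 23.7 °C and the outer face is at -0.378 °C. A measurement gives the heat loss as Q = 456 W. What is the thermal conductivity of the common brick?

k = 0.698 W/m·K

ΣR = ΔT/Q = |23.7 − -0.378|/456 = 0.05280 K/W
Known resistances:
  R_plaster = L/(kA) = 0.166/(0.241·16.3) = 0.04226 K/W
R_common brick = ΣR − ΣR_known = 0.05280 − 0.04226 = 0.01054 K/W
L/(kA) = 0.01054 ⇒ k = 0.120/(0.01054·16.3) = 0.698 W/m·K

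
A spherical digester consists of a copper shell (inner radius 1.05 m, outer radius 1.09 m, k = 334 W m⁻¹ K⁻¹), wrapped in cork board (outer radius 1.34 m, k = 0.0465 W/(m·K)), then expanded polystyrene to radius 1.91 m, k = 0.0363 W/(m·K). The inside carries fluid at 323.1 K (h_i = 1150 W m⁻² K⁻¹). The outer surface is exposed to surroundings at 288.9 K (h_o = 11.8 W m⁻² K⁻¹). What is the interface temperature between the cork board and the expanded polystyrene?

Series thermal resistances, inner to outer:
  R_conv,in = 1/(4πr²h) = 1/(4π·1.05²·1150) = 6.276×10^-5 K/W
  R_copper = (1/1.05 − 1/1.09)/(4πk) = 0.03495/(4π·334) = 8.327×10^-6 K/W
  R_cork board = (1/1.09 − 1/1.34)/(4πk) = 0.1712/(4π·0.0465) = 0.2929 K/W
  R_expanded polystyrene = (1/1.34 − 1/1.91)/(4πk) = 0.2227/(4π·0.0363) = 0.4882 K/W
  R_conv,out = 1/(4πr²h) = 1/(4π·1.91²·11.8) = 0.001849 K/W
ΣR = 6.276×10^-5 + 8.327×10^-6 + 0.2929 + 0.4882 + 0.001849 = 0.7830 K/W
Q = ΔT/ΣR = (323.1 K − 288.9 K)/0.7830 = 43.68 W
From the inner boundary to the cork board/expanded polystyrene interface, ΣR_partial = 0.2930 K/W.
T_interface = T_in − Q·ΣR_partial = 323.1 K − (43.68)(0.2930) = 310.3 K

T = 310.3 K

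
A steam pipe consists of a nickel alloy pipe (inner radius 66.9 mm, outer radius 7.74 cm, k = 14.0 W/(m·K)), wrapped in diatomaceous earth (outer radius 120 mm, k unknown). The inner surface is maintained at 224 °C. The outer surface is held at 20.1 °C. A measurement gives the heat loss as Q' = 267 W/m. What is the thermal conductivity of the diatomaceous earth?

ΣR = ΔT/Q' = |224 − 20.1|/267 = 0.7637 m·K/W
Known resistances:
  R'_nickel alloy = ln(0.0774/0.0669)/(2πk) = 0.1458/(2π·14.0) = 0.001657 m·K/W
R_diatomaceous earth = ΣR − ΣR_known = 0.7637 − 0.001657 = 0.7620 m·K/W
ln(r₂/r₁)/(2πk) = 0.7620 ⇒ k = 0.4385/(2π·0.7620) = 0.0916 W/m·K

k = 0.0916 W/m·K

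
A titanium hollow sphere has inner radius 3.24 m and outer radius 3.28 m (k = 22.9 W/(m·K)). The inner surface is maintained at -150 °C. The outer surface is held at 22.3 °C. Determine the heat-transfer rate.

Q = 1.32×10^7 W

Q = 4πk·ΔT/(1/r₁ − 1/r₂) = 4π × 22.9 × 172.3 / (1/3.24 − 1/3.28) = 1.32×10^7 W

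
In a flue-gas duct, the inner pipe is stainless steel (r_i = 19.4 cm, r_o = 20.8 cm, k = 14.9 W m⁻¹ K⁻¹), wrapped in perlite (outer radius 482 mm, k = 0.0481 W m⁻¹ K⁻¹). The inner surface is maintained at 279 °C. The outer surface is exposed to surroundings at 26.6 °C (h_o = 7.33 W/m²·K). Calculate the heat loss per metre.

Q' = 89.3 W/m

Resistance network (inner→outer):
  R'_stainless steel = ln(0.208/0.194)/(2πk) = 0.06968/(2π·14.9) = 7.443×10^-4 m·K/W
  R'_perlite = ln(0.482/0.208)/(2πk) = 0.8404/(2π·0.0481) = 2.781 m·K/W
  R'_conv,out = 1/(2πr h) = 1/(2π·0.482·7.33) = 0.04505 m·K/W
ΣR = 7.443×10^-4 + 2.781 + 0.04505 = 2.827 m·K/W
Q' = ΔT/ΣR = (279 °C − 26.6 °C)/2.827 = 89.3 W/m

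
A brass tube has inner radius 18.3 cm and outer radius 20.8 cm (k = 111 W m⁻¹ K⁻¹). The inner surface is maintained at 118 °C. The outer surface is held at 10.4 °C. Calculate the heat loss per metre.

Q' = 2πk·ΔT/ln(r₂/r₁) = 2π × 111 × 107.6 / ln(0.208/0.183) = 5.86×10^5 W/m

Q' = 586 kW/m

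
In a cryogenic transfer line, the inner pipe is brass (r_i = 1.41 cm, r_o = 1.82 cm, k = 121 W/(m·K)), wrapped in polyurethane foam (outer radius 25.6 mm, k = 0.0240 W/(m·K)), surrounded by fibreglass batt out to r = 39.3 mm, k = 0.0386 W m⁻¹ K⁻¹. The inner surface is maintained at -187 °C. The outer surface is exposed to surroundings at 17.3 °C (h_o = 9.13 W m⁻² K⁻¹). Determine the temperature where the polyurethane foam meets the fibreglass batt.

Treat each layer as a resistance in series:
  R'_brass = ln(0.0182/0.0141)/(2πk) = 0.2552/(2π·121) = 3.357×10^-4 m·K/W
  R'_polyurethane foam = ln(0.0256/0.0182)/(2πk) = 0.3412/(2π·0.0240) = 2.262 m·K/W
  R'_fibreglass batt = ln(0.0393/0.0256)/(2πk) = 0.4286/(2π·0.0386) = 1.767 m·K/W
  R'_conv,out = 1/(2πr h) = 1/(2π·0.0393·9.13) = 0.4436 m·K/W
ΣR = 3.357×10^-4 + 2.262 + 1.767 + 0.4436 = 4.473 m·K/W
Q' = ΔT/ΣR = (-187 °C − 17.3 °C)/4.473 = -45.67 W/m
From the inner boundary to the polyurethane foam/fibreglass batt interface, ΣR_partial = 2.262 m·K/W.
T_interface = T_in − Q'·ΣR_partial = -187 °C − (-45.67)(2.262) = -83.7 °C

T = -83.7 °C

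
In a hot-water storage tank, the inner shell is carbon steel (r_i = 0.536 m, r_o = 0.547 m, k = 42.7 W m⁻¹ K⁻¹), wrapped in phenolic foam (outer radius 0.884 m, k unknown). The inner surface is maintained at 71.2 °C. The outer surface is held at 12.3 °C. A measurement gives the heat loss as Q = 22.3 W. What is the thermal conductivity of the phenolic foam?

k = 0.0210 W/m·K

ΣR = ΔT/Q = |71.2 − 12.3|/22.3 = 2.641 K/W
Known resistances:
  R_carbon steel = (1/0.536 − 1/0.547)/(4πk) = 0.03752/(4π·42.7) = 6.992×10^-5 K/W
R_phenolic foam = ΣR − ΣR_known = 2.641 − 6.992×10^-5 = 2.641 K/W
(1/r₁−1/r₂)/(4πk) = 2.641 ⇒ k = 0.6969/(4π·2.641) = 0.0210 W/m·K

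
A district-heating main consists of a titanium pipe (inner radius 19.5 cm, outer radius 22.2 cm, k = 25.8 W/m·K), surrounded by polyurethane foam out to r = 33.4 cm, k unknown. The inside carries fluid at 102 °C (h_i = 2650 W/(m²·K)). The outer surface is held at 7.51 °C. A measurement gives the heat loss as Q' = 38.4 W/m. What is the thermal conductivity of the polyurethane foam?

ΣR = ΔT/Q' = |102 − 7.51|/38.4 = 2.461 m·K/W
Known resistances:
  R'_conv,in = 1/(2πr h) = 1/(2π·0.195·2650) = 3.080×10^-4 m·K/W
  R'_titanium = ln(0.222/0.195)/(2πk) = 0.1297/(2π·25.8) = 8.000×10^-4 m·K/W
R_polyurethane foam = ΣR − ΣR_known = 2.461 − 0.001108 = 2.460 m·K/W
ln(r₂/r₁)/(2πk) = 2.460 ⇒ k = 0.4085/(2π·2.460) = 0.0264 W/m·K

k = 0.0264 W/m·K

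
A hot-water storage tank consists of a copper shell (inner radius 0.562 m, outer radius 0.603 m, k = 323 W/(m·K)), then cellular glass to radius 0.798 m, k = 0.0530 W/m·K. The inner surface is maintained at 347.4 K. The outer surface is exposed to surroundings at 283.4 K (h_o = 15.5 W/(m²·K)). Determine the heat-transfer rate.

Q = 104 W

Treat each layer as a resistance in series:
  R_copper = (1/0.562 − 1/0.603)/(4πk) = 0.1210/(4π·323) = 2.981×10^-5 K/W
  R_cellular glass = (1/0.603 − 1/0.798)/(4πk) = 0.4052/(4π·0.0530) = 0.6085 K/W
  R_conv,out = 1/(4πr²h) = 1/(4π·0.798²·15.5) = 0.008062 K/W
ΣR = 2.981×10^-5 + 0.6085 + 0.008062 = 0.6166 K/W
Q = ΔT/ΣR = (347.4 K − 283.4 K)/0.6166 = 104 W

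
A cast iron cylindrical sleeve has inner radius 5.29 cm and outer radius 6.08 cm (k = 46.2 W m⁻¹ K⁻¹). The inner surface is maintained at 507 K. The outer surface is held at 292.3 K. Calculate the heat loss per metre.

Q' = 2πk·ΔT/ln(r₂/r₁) = 2π × 46.2 × 214.7 / ln(0.0608/0.0529) = 4.48×10^5 W/m

Q' = 448 kW/m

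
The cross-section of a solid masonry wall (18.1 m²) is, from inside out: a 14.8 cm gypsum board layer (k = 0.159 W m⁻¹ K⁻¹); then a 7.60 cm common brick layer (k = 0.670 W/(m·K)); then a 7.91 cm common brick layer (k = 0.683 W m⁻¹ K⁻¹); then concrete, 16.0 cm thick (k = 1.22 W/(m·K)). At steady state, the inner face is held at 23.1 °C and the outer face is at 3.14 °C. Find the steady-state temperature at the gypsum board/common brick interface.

Series thermal resistances, inner to outer:
  R_gypsum board = L/(kA) = 0.148/(0.159·18.1) = 0.05143 K/W
  R_common brick = L/(kA) = 0.0760/(0.670·18.1) = 0.006267 K/W
  R_common brick = L/(kA) = 0.0791/(0.683·18.1) = 0.006398 K/W
  R_concrete = L/(kA) = 0.160/(1.22·18.1) = 0.007246 K/W
ΣR = 0.05143 + 0.006267 + 0.006398 + 0.007246 = 0.07134 K/W
Q = ΔT/ΣR = (23.1 °C − 3.14 °C)/0.07134 = 279.8 W
From the inner boundary to the gypsum board/common brick interface, ΣR_partial = 0.05143 K/W.
T_interface = T_in − Q·ΣR_partial = 23.1 °C − (279.8)(0.05143) = 8.71 °C

T = 8.71 °C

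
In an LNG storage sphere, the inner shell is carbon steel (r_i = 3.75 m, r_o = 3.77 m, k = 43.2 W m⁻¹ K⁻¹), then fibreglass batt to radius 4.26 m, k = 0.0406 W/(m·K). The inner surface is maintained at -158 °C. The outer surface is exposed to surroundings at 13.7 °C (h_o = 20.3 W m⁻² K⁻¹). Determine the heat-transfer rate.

Q = 2860 W

Treat each layer as a resistance in series:
  R_carbon steel = (1/3.75 − 1/3.77)/(4πk) = 0.001415/(4π·43.2) = 2.606×10^-6 K/W
  R_fibreglass batt = (1/3.77 − 1/4.26)/(4πk) = 0.03051/(4π·0.0406) = 0.05980 K/W
  R_conv,out = 1/(4πr²h) = 1/(4π·4.26²·20.3) = 2.160×10^-4 K/W
ΣR = 2.606×10^-6 + 0.05980 + 2.160×10^-4 = 0.06002 K/W
Q = ΔT/ΣR = (-158 °C − 13.7 °C)/0.06002 = -2860 W
(Negative Q ⇒ heat flows inward; heat gain = 2860 W.)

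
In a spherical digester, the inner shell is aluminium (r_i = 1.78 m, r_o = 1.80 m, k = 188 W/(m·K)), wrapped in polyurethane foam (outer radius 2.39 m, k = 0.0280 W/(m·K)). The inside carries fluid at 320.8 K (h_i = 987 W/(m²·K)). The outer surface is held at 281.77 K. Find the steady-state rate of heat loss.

Q = 100 W

Treat each layer as a resistance in series:
  R_conv,in = 1/(4πr²h) = 1/(4π·1.78²·987) = 2.545×10^-5 K/W
  R_aluminium = (1/1.78 − 1/1.80)/(4πk) = 0.006242/(4π·188) = 2.642×10^-6 K/W
  R_polyurethane foam = (1/1.80 − 1/2.39)/(4πk) = 0.1371/(4π·0.0280) = 0.3898 K/W
ΣR = 2.545×10^-5 + 2.642×10^-6 + 0.3898 = 0.3898 K/W
Q = ΔT/ΣR = (320.8 K − 281.77 K)/0.3898 = 100 W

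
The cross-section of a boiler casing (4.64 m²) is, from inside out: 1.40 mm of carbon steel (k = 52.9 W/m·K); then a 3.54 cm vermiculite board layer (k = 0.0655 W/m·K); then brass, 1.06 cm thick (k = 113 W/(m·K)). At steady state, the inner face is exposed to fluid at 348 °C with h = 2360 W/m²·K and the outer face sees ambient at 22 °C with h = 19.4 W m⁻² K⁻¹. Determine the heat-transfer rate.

Series thermal resistances, inner to outer:
  R_conv,in = 1/(hA) = 1/(2360·4.64) = 9.132×10^-5 K/W
  R_carbon steel = L/(kA) = 0.00140/(52.9·4.64) = 5.704×10^-6 K/W
  R_vermiculite board = L/(kA) = 0.0354/(0.0655·4.64) = 0.1165 K/W
  R_brass = L/(kA) = 0.0106/(113·4.64) = 2.022×10^-5 K/W
  R_conv,out = 1/(hA) = 1/(19.4·4.64) = 0.01111 K/W
ΣR = 9.132×10^-5 + 5.704×10^-6 + 0.1165 + 2.022×10^-5 + 0.01111 = 0.1277 K/W
Q = ΔT/ΣR = (348 °C − 22 °C)/0.1277 = 2550 W

Q = 2.55 kW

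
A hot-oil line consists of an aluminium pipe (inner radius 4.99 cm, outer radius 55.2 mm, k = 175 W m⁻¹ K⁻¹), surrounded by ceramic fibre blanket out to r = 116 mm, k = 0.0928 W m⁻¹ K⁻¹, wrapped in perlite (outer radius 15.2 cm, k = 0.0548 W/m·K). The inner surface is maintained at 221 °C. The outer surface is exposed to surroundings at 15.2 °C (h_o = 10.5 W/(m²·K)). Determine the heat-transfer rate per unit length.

Q' = 95.3 W/m

Treat each layer as a resistance in series:
  R'_aluminium = ln(0.0552/0.0499)/(2πk) = 0.1009/(2π·175) = 9.180×10^-5 m·K/W
  R'_ceramic fibre blanket = ln(0.116/0.0552)/(2πk) = 0.7426/(2π·0.0928) = 1.274 m·K/W
  R'_perlite = ln(0.152/0.116)/(2πk) = 0.2703/(2π·0.0548) = 0.7850 m·K/W
  R'_conv,out = 1/(2πr h) = 1/(2π·0.152·10.5) = 0.09972 m·K/W
ΣR = 9.180×10^-5 + 1.274 + 0.7850 + 0.09972 = 2.159 m·K/W
Q' = ΔT/ΣR = (221 °C − 15.2 °C)/2.159 = 95.3 W/m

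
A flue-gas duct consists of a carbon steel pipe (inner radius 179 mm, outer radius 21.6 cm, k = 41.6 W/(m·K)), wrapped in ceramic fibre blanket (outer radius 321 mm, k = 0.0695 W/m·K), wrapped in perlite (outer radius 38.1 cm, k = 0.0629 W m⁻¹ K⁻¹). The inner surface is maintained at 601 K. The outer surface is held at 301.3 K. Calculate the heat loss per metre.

Resistance network (inner→outer):
  R'_carbon steel = ln(0.216/0.179)/(2πk) = 0.1879/(2π·41.6) = 7.188×10^-4 m·K/W
  R'_ceramic fibre blanket = ln(0.321/0.216)/(2πk) = 0.3962/(2π·0.0695) = 0.9072 m·K/W
  R'_perlite = ln(0.381/0.321)/(2πk) = 0.1714/(2π·0.0629) = 0.4336 m·K/W
ΣR = 7.188×10^-4 + 0.9072 + 0.4336 = 1.342 m·K/W
Q' = ΔT/ΣR = (601 K − 301.3 K)/1.342 = 223 W/m

Q' = 223 W/m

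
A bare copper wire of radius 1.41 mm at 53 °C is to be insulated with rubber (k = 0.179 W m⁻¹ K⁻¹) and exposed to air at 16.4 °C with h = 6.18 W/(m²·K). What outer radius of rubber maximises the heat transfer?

For a cylinder, r_cr = k_ins/h = 0.179/6.18 = 0.0290 m = 2.90 cm

r_cr = 2.90 cm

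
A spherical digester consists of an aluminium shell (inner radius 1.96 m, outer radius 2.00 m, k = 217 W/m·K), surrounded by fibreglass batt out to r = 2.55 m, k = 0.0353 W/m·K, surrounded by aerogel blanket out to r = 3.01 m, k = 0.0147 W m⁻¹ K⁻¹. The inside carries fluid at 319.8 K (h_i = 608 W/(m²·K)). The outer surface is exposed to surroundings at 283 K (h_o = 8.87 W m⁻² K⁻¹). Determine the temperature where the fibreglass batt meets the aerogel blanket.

Series thermal resistances, inner to outer:
  R_conv,in = 1/(4πr²h) = 1/(4π·1.96²·608) = 3.407×10^-5 K/W
  R_aluminium = (1/1.96 − 1/2.00)/(4πk) = 0.01020/(4π·217) = 3.742×10^-6 K/W
  R_fibreglass batt = (1/2.00 − 1/2.55)/(4πk) = 0.1078/(4π·0.0353) = 0.2431 K/W
  R_aerogel blanket = (1/2.55 − 1/3.01)/(4πk) = 0.05993/(4π·0.0147) = 0.3244 K/W
  R_conv,out = 1/(4πr²h) = 1/(4π·3.01²·8.87) = 9.902×10^-4 K/W
ΣR = 3.407×10^-5 + 3.742×10^-6 + 0.2431 + 0.3244 + 9.902×10^-4 = 0.5685 K/W
Q = ΔT/ΣR = (319.8 K − 283 K)/0.5685 = 64.73 W
From the inner boundary to the fibreglass batt/aerogel blanket interface, ΣR_partial = 0.2431 K/W.
T_interface = T_in − Q·ΣR_partial = 319.8 K − (64.73)(0.2431) = 304.1 K

T = 304.1 K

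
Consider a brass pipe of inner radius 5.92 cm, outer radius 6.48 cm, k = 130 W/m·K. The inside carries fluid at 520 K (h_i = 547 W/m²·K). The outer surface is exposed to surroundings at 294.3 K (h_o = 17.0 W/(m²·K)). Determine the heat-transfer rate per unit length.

Q' = 1510 W/m

Treat each layer as a resistance in series:
  R'_conv,in = 1/(2πr h) = 1/(2π·0.0592·547) = 0.004915 m·K/W
  R'_brass = ln(0.0648/0.0592)/(2πk) = 0.09038/(2π·130) = 1.107×10^-4 m·K/W
  R'_conv,out = 1/(2πr h) = 1/(2π·0.0648·17.0) = 0.1445 m·K/W
ΣR = 0.004915 + 1.107×10^-4 + 0.1445 = 0.1495 m·K/W
Q' = ΔT/ΣR = (520 K − 294.3 K)/0.1495 = 1510 W/m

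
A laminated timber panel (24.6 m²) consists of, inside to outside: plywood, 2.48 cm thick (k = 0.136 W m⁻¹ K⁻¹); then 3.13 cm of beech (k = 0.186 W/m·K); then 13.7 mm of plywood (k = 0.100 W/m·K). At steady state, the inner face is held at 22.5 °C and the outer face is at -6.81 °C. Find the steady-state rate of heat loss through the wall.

Q = 1480 W

Series thermal resistances, inner to outer:
  R_plywood = L/(kA) = 0.0248/(0.136·24.6) = 0.007413 K/W
  R_beech = L/(kA) = 0.0313/(0.186·24.6) = 0.006841 K/W
  R_plywood = L/(kA) = 0.0137/(0.100·24.6) = 0.005569 K/W
ΣR = 0.007413 + 0.006841 + 0.005569 = 0.01982 K/W
Q = ΔT/ΣR = (22.5 °C − -6.81 °C)/0.01982 = 1480 W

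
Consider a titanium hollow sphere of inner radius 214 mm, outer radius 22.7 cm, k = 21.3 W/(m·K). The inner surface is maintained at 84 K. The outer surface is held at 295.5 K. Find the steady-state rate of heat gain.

Q = 4πk·ΔT/(1/r₁ − 1/r₂) = 4π × 21.3 × 211.5 / (1/0.214 − 1/0.227) = 2.12×10^5 W

Q = 212 kW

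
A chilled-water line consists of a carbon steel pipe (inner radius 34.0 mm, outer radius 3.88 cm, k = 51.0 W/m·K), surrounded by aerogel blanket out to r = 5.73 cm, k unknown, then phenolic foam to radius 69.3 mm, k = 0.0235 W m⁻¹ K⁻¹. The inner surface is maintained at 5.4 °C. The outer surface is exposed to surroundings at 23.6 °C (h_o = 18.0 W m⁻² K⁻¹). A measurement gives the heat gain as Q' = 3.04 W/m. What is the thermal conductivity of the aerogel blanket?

k = 0.0136 W/m·K

ΣR = ΔT/Q' = |5.4 − 23.6|/3.04 = 5.987 m·K/W
Known resistances:
  R'_carbon steel = ln(0.0388/0.0340)/(2πk) = 0.1321/(2π·51.0) = 4.121×10^-4 m·K/W
  R'_phenolic foam = ln(0.0693/0.0573)/(2πk) = 0.1901/(2π·0.0235) = 1.288 m·K/W
  R'_conv,out = 1/(2πr h) = 1/(2π·0.0693·18.0) = 0.1276 m·K/W
R_aerogel blanket = ΣR − ΣR_known = 5.987 − 1.416 = 4.571 m·K/W
ln(r₂/r₁)/(2πk) = 4.571 ⇒ k = 0.3899/(2π·4.571) = 0.0136 W/m·K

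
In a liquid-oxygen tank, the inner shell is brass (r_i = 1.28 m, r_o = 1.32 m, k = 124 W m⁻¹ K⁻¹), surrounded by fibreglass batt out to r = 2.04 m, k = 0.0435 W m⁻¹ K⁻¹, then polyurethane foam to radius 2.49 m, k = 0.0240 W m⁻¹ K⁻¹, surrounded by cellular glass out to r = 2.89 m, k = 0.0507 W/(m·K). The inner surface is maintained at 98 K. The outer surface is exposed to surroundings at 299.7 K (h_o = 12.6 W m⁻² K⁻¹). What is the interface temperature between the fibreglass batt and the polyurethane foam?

T = 211.3 K

Treat each layer as a resistance in series:
  R_brass = (1/1.28 − 1/1.32)/(4πk) = 0.02367/(4π·124) = 1.519×10^-5 K/W
  R_fibreglass batt = (1/1.32 − 1/2.04)/(4πk) = 0.2674/(4π·0.0435) = 0.4891 K/W
  R_polyurethane foam = (1/2.04 − 1/2.49)/(4πk) = 0.08859/(4π·0.0240) = 0.2937 K/W
  R_cellular glass = (1/2.49 − 1/2.89)/(4πk) = 0.05559/(4π·0.0507) = 0.08725 K/W
  R_conv,out = 1/(4πr²h) = 1/(4π·2.89²·12.6) = 7.562×10^-4 K/W
ΣR = 1.519×10^-5 + 0.4891 + 0.2937 + 0.08725 + 7.562×10^-4 = 0.8708 K/W
Q = ΔT/ΣR = (98 K − 299.7 K)/0.8708 = -231.6 W
From the inner boundary to the fibreglass batt/polyurethane foam interface, ΣR_partial = 0.4891 K/W.
T_interface = T_in − Q·ΣR_partial = 98 K − (-231.6)(0.4891) = 211.3 K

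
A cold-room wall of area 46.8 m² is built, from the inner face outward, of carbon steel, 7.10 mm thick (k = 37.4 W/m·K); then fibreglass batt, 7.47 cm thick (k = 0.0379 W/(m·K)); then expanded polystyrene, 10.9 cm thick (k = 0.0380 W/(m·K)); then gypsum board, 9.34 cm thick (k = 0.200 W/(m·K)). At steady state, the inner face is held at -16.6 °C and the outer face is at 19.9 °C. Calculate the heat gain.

Series thermal resistances, inner to outer:
  R_carbon steel = L/(kA) = 0.00710/(37.4·46.8) = 4.056×10^-6 K/W
  R_fibreglass batt = L/(kA) = 0.0747/(0.0379·46.8) = 0.04211 K/W
  R_expanded polystyrene = L/(kA) = 0.109/(0.0380·46.8) = 0.06129 K/W
  R_gypsum board = L/(kA) = 0.0934/(0.200·46.8) = 0.009979 K/W
ΣR = 4.056×10^-6 + 0.04211 + 0.06129 + 0.009979 = 0.1134 K/W
Q = ΔT/ΣR = (-16.6 °C − 19.9 °C)/0.1134 = -322 W
(Negative Q ⇒ heat flows inward; heat gain = 322 W.)

Q = 322 W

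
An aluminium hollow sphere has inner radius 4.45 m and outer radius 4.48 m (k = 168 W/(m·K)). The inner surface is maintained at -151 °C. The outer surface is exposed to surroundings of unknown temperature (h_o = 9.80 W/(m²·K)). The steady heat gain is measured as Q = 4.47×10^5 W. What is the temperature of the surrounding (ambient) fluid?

Series resistances:
  R_aluminium = (1/4.45 − 1/4.48)/(4πk) = 0.001505/(4π·168) = 7.128×10^-7 K/W
  R_conv,out = 1/(4πr²h) = 1/(4π·4.48²·9.80) = 4.046×10^-4 K/W
ΣR = 4.053×10^-4 K/W
ΔT = Q·ΣR = 4.47×10^5 × 4.053×10^-4 = 181.2 K
Heat flows inward, so T_out = T_in + ΔT = -151 + 181.2 = 30.2 °C

T_out = 30.2 °C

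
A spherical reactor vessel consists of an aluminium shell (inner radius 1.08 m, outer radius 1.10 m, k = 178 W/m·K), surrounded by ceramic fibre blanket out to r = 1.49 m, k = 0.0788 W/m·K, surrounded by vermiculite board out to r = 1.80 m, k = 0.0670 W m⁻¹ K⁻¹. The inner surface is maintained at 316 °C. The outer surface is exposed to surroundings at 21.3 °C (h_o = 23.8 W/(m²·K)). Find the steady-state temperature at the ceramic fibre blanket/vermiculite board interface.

T = 129 °C

Series thermal resistances, inner to outer:
  R_aluminium = (1/1.08 − 1/1.10)/(4πk) = 0.01684/(4π·178) = 7.526×10^-6 K/W
  R_ceramic fibre blanket = (1/1.10 − 1/1.49)/(4πk) = 0.2379/(4π·0.0788) = 0.2403 K/W
  R_vermiculite board = (1/1.49 − 1/1.80)/(4πk) = 0.1156/(4π·0.0670) = 0.1373 K/W
  R_conv,out = 1/(4πr²h) = 1/(4π·1.80²·23.8) = 0.001032 K/W
ΣR = 7.526×10^-6 + 0.2403 + 0.1373 + 0.001032 = 0.3786 K/W
Q = ΔT/ΣR = (316 °C − 21.3 °C)/0.3786 = 778.4 W
From the inner boundary to the ceramic fibre blanket/vermiculite board interface, ΣR_partial = 0.2403 K/W.
T_interface = T_in − Q·ΣR_partial = 316 °C − (778.4)(0.2403) = 129 °C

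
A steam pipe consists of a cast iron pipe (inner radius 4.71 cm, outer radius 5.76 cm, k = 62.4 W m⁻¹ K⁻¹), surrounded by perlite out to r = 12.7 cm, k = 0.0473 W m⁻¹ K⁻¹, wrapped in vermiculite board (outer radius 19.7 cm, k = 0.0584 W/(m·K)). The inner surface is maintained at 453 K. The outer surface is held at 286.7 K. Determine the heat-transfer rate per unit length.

Q' = 43.1 W/m

Series thermal resistances, inner to outer:
  R'_cast iron = ln(0.0576/0.0471)/(2πk) = 0.2012/(2π·62.4) = 5.133×10^-4 m·K/W
  R'_perlite = ln(0.127/0.0576)/(2πk) = 0.7907/(2π·0.0473) = 2.660 m·K/W
  R'_vermiculite board = ln(0.197/0.127)/(2πk) = 0.4390/(2π·0.0584) = 1.196 m·K/W
ΣR = 5.133×10^-4 + 2.660 + 1.196 = 3.857 m·K/W
Q' = ΔT/ΣR = (453 K − 286.7 K)/3.857 = 43.1 W/m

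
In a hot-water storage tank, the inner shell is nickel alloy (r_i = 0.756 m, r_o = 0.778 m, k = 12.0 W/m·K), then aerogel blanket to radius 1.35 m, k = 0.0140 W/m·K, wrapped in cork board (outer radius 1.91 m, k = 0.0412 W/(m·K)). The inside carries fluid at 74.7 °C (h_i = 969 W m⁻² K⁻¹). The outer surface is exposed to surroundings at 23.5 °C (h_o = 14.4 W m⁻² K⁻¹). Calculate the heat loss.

Q = 14.6 W

Treat each layer as a resistance in series:
  R_conv,in = 1/(4πr²h) = 1/(4π·0.756²·969) = 1.437×10^-4 K/W
  R_nickel alloy = (1/0.756 − 1/0.778)/(4πk) = 0.03740/(4π·12.0) = 2.480×10^-4 K/W
  R_aerogel blanket = (1/0.778 − 1/1.35)/(4πk) = 0.5446/(4π·0.0140) = 3.096 K/W
  R_cork board = (1/1.35 − 1/1.91)/(4πk) = 0.2172/(4π·0.0412) = 0.4195 K/W
  R_conv,out = 1/(4πr²h) = 1/(4π·1.91²·14.4) = 0.001515 K/W
ΣR = 1.437×10^-4 + 2.480×10^-4 + 3.096 + 0.4195 + 0.001515 = 3.517 K/W
Q = ΔT/ΣR = (74.7 °C − 23.5 °C)/3.517 = 14.6 W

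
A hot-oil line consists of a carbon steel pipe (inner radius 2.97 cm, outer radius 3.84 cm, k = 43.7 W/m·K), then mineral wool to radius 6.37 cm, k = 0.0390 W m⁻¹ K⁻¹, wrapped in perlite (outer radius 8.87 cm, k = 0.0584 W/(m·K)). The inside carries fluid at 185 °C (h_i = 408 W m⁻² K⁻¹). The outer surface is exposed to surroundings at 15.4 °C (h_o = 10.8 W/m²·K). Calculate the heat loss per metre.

Resistance network (inner→outer):
  R'_conv,in = 1/(2πr h) = 1/(2π·0.0297·408) = 0.01313 m·K/W
  R'_carbon steel = ln(0.0384/0.0297)/(2πk) = 0.2569/(2π·43.7) = 9.357×10^-4 m·K/W
  R'_mineral wool = ln(0.0637/0.0384)/(2πk) = 0.5061/(2π·0.0390) = 2.065 m·K/W
  R'_perlite = ln(0.0887/0.0637)/(2πk) = 0.3311/(2π·0.0584) = 0.9023 m·K/W
  R'_conv,out = 1/(2πr h) = 1/(2π·0.0887·10.8) = 0.1661 m·K/W
ΣR = 0.01313 + 9.357×10^-4 + 2.065 + 0.9023 + 0.1661 = 3.147 m·K/W
Q' = ΔT/ΣR = (185 °C − 15.4 °C)/3.147 = 53.9 W/m

Q' = 53.9 W/m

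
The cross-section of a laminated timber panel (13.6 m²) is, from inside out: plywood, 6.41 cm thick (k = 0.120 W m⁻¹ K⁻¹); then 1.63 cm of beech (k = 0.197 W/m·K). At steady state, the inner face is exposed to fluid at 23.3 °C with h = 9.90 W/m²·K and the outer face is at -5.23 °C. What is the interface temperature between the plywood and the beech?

T = -1.94 °C

Resistance network (inner→outer):
  R_conv,in = 1/(hA) = 1/(9.90·13.6) = 0.007427 K/W
  R_plywood = L/(kA) = 0.0641/(0.120·13.6) = 0.03928 K/W
  R_beech = L/(kA) = 0.0163/(0.197·13.6) = 0.006084 K/W
ΣR = 0.007427 + 0.03928 + 0.006084 = 0.05279 K/W
Q = ΔT/ΣR = (23.3 °C − -5.23 °C)/0.05279 = 540.4 W
From the inner boundary to the plywood/beech interface, ΣR_partial = 0.04671 K/W.
T_interface = T_in − Q·ΣR_partial = 23.3 °C − (540.4)(0.04671) = -1.94 °C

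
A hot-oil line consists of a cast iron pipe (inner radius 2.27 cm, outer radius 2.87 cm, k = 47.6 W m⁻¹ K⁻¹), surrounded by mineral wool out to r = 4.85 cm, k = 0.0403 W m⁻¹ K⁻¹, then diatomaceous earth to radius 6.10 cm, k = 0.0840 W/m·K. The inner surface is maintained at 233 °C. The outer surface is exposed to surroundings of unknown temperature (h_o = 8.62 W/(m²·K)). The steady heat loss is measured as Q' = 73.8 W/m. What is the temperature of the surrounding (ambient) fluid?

Sum the resistances:
  R'_cast iron = ln(0.0287/0.0227)/(2πk) = 0.2345/(2π·47.6) = 7.842×10^-4 m·K/W
  R'_mineral wool = ln(0.0485/0.0287)/(2πk) = 0.5247/(2π·0.0403) = 2.072 m·K/W
  R'_diatomaceous earth = ln(0.0610/0.0485)/(2πk) = 0.2293/(2π·0.0840) = 0.4345 m·K/W
  R'_conv,out = 1/(2πr h) = 1/(2π·0.0610·8.62) = 0.3027 m·K/W
ΣR = 2.810 m·K/W
ΔT = Q'·ΣR = 73.8 × 2.810 = 207.4 K
Heat flows outward, so T_out = T_in − ΔT = 233 − 207.4 = 25.6 °C

T_out = 25.6 °C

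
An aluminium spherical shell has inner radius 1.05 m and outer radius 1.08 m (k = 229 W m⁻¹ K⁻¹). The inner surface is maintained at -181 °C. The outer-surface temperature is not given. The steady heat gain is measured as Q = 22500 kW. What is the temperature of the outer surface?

Sum the resistances:
  R_aluminium = (1/1.05 − 1/1.08)/(4πk) = 0.02646/(4π·229) = 9.193×10^-6 K/W
ΣR = 9.193×10^-6 K/W
ΔT = Q·ΣR = 2.25×10^7 × 9.193×10^-6 = 206.8 K
Heat flows inward, so T_out = T_in + ΔT = -181 + 206.8 = 25.8 °C

T_out = 25.8 °C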